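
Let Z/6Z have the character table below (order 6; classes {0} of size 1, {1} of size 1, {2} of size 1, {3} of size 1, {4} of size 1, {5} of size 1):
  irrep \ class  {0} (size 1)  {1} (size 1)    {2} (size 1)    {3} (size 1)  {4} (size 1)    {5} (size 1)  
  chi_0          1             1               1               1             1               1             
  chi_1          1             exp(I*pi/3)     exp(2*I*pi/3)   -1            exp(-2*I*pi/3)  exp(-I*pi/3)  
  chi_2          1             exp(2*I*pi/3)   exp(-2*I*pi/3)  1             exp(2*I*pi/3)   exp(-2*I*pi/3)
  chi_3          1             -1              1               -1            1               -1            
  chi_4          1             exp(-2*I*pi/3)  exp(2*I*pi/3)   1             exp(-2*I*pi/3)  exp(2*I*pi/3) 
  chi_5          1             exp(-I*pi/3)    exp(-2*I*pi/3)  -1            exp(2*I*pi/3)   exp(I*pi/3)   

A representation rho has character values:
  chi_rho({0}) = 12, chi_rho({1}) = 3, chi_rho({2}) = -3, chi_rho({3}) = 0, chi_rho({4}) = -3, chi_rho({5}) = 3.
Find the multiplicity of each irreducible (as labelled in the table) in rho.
Multiplicities: chi_0: 2, chi_1: 3, chi_2: 2, chi_3: 0, chi_4: 2, chi_5: 3.

Use <chi_rho, chi> = (1/|G|) sum_C |C| * chi_rho(C) * conj(chi(C)) with |G| = 6 for each irreducible chi in the table:
  <chi_rho, chi_0> = (1/6)[1*(12)*conj(1) + 1*(3)*conj(1) + 1*(-3)*conj(1) + 1*(0)*conj(1) + 1*(-3)*conj(1) + 1*(3)*conj(1)]
      = (1/6)[(12) + (3) + (-3) + (0) + (-3) + (3)] = 12/6 = 2
  <chi_rho, chi_1> = (1/6)[1*(12)*conj(1) + 1*(3)*conj(exp(I*pi/3)) + 1*(-3)*conj(exp(2*I*pi/3)) + 1*(0)*conj(-1) + 1*(-3)*conj(exp(-2*I*pi/3)) + 1*(3)*conj(exp(-I*pi/3))]
      = (1/6)[(12) + (1 + 3*exp(-2*I*pi/3) + 2*exp(-I*pi/3) + 2*exp(I*pi/3)) + (5 + 2*exp(-2*I*pi/3) + 5*exp(2*I*pi/3)) + (0) + (5 + 5*exp(-2*I*pi/3) + 2*exp(2*I*pi/3)) + (1 + 2*exp(-I*pi/3) + 2*exp(I*pi/3) + 3*exp(2*I*pi/3))] = 18/6 = 3
  <chi_rho, chi_2> = (1/6)[1*(12)*conj(1) + 1*(3)*conj(exp(2*I*pi/3)) + 1*(-3)*conj(exp(-2*I*pi/3)) + 1*(0)*conj(1) + 1*(-3)*conj(exp(2*I*pi/3)) + 1*(3)*conj(exp(-2*I*pi/3))]
      = (1/6)[(12) + (-1 + 3*exp(-I*pi/3) + 2*exp(-2*I*pi/3) + 2*exp(2*I*pi/3)) + (5 + 5*exp(-2*I*pi/3) + 2*exp(2*I*pi/3)) + (0) + (5 + 2*exp(-2*I*pi/3) + 5*exp(2*I*pi/3)) + (-1 + 2*exp(-2*I*pi/3) + 2*exp(2*I*pi/3) + 3*exp(I*pi/3))] = 12/6 = 2
  <chi_rho, chi_3> = (1/6)[1*(12)*conj(1) + 1*(3)*conj(-1) + 1*(-3)*conj(1) + 1*(0)*conj(-1) + 1*(-3)*conj(1) + 1*(3)*conj(-1)]
      = (1/6)[(12) + (-3) + (-3) + (0) + (-3) + (-3)] = 0/6 = 0
  <chi_rho, chi_4> = (1/6)[1*(12)*conj(1) + 1*(3)*conj(exp(-2*I*pi/3)) + 1*(-3)*conj(exp(2*I*pi/3)) + 1*(0)*conj(1) + 1*(-3)*conj(exp(-2*I*pi/3)) + 1*(3)*conj(exp(2*I*pi/3))]
      = (1/6)[(12) + (-1 + 2*exp(-2*I*pi/3) + 2*exp(2*I*pi/3) + 3*exp(I*pi/3)) + (5 + 2*exp(-2*I*pi/3) + 5*exp(2*I*pi/3)) + (0) + (5 + 5*exp(-2*I*pi/3) + 2*exp(2*I*pi/3)) + (-1 + 3*exp(-I*pi/3) + 2*exp(-2*I*pi/3) + 2*exp(2*I*pi/3))] = 12/6 = 2
  <chi_rho, chi_5> = (1/6)[1*(12)*conj(1) + 1*(3)*conj(exp(-I*pi/3)) + 1*(-3)*conj(exp(-2*I*pi/3)) + 1*(0)*conj(-1) + 1*(-3)*conj(exp(2*I*pi/3)) + 1*(3)*conj(exp(I*pi/3))]
      = (1/6)[(12) + (1 + 2*exp(-I*pi/3) + 2*exp(I*pi/3) + 3*exp(2*I*pi/3)) + (5 + 5*exp(-2*I*pi/3) + 2*exp(2*I*pi/3)) + (0) + (5 + 2*exp(-2*I*pi/3) + 5*exp(2*I*pi/3)) + (1 + 3*exp(-2*I*pi/3) + 2*exp(-I*pi/3) + 2*exp(I*pi/3))] = 18/6 = 3
(Exp terms are combined using exp(i*s)*conj(exp(i*t)) = exp(i*(s-t)), and sums of them are collapsed using the identity that for every m > 1 the m distinct m-th roots of unity sum to 0, e.g. 1 + exp(2*I*pi/3) + exp(-2*I*pi/3) = 0.)
Dimension check: dim(rho) = sum (mult * dim) = 2*1 + 3*1 + 2*1 + 0*1 + 2*1 + 3*1 = 12 = chi_rho(e) = 12.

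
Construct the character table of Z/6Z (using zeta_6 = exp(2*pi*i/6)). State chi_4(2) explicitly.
Character table of Z/6Z (irreps indexed chi_0,...,chi_5 with chi_k(m) = zeta_6^(k*m), zeta_6 = exp(2*pi*i/6)):
  irrep \ class  {0} (size 1)  {1} (size 1)    {2} (size 1)    {3} (size 1)  {4} (size 1)    {5} (size 1)  
  chi_0          1             1               1               1             1               1             
  chi_1          1             exp(I*pi/3)     exp(2*I*pi/3)   -1            exp(-2*I*pi/3)  exp(-I*pi/3)  
  chi_2          1             exp(2*I*pi/3)   exp(-2*I*pi/3)  1             exp(2*I*pi/3)   exp(-2*I*pi/3)
  chi_3          1             -1              1               -1            1               -1            
  chi_4          1             exp(-2*I*pi/3)  exp(2*I*pi/3)   1             exp(-2*I*pi/3)  exp(2*I*pi/3) 
  chi_5          1             exp(-I*pi/3)    exp(-2*I*pi/3)  -1            exp(2*I*pi/3)   exp(I*pi/3)   

Spot check: chi_4(2) = zeta_6^(4*2) = zeta_6^8 = exp(2*I*pi/3).

Z/6Z is abelian, so all 6 irreducible complex representations are 1-dimensional. They are given by chi_k(m) = zeta_6^(k*m) for k = 0,...,5. Row orthogonality: sum_m chi_k(m) conj(chi_l(m)) = 6 * [k = l].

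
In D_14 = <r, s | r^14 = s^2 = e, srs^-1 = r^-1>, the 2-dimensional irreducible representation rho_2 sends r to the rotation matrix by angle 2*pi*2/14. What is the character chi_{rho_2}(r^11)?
chi_{rho_2}(r^11) = 2*cos(2*pi*2*11/14) = -2*cos(pi/7)

Working: rho_2(r^11) is rotation by angle 2*pi*2*11/14, whose trace is 2*cos(2*pi*2*11/14) = -2*cos(pi/7).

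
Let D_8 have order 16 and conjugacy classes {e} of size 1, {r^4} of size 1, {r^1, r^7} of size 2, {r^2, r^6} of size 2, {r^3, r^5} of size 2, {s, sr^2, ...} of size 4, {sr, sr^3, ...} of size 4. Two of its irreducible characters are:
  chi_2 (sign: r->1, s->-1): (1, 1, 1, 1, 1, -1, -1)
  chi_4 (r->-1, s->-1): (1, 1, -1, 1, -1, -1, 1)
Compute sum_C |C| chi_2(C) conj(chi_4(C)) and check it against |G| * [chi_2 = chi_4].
Sum = 0; so <chi_2, chi_4> = 0 (distinct irreducibles are orthogonal).

Why: Compute term by term over conjugacy classes (|C| * chi_2(C) * conj(chi_4(C))):
  1*(1)*conj(1) + 1*(1)*conj(1) + 2*(1)*conj(-1) + 2*(1)*conj(1) + 2*(1)*conj(-1) + 4*(-1)*conj(-1) + 4*(-1)*conj(1)
  = (1) + (1) + (-2) + (2) + (-2) + (4) + (-4)
  = 0.
Dividing by |G| = 16 gives 0/16 = 0, matching the row-orthogonality relation <chi_2, chi_4> = [chi_2 = chi_4].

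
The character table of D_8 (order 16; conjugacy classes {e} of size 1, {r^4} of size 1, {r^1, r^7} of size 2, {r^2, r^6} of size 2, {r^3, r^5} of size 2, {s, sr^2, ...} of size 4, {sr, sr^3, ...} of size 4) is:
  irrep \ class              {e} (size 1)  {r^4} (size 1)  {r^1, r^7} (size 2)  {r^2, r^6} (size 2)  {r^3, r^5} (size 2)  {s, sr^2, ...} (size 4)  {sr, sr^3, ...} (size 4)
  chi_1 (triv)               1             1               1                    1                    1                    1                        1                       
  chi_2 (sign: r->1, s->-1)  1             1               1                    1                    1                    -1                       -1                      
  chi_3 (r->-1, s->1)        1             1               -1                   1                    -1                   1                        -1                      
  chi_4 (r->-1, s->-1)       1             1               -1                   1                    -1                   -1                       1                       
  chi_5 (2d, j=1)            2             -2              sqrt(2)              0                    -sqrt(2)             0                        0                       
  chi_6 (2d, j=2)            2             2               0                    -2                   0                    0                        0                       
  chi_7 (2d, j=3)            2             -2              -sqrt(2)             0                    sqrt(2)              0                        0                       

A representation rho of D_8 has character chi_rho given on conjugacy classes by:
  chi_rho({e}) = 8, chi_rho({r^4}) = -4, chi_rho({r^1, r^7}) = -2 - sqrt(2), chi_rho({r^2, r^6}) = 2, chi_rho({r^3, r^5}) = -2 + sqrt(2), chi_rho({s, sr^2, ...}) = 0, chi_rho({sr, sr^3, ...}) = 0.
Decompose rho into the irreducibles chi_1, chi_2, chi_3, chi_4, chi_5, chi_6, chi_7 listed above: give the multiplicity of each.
Multiplicities: chi_1: 0, chi_2: 0, chi_3: 1, chi_4: 1, chi_5: 1, chi_6: 0, chi_7: 2.

Why: Use <chi_rho, chi> = (1/|G|) sum_C |C| * chi_rho(C) * conj(chi(C)) with |G| = 16 for each irreducible chi in the table:
  <chi_rho, chi_1> = (1/16)[1*(8)*conj(1) + 1*(-4)*conj(1) + 2*(-2 - sqrt(2))*conj(1) + 2*(2)*conj(1) + 2*(-2 + sqrt(2))*conj(1) + 4*(0)*conj(1) + 4*(0)*conj(1)]
      = (1/16)[(8) + (-4) + (-4 - 2*sqrt(2)) + (4) + (-4 + 2*sqrt(2)) + (0) + (0)] = 0/16 = 0
  <chi_rho, chi_2> = (1/16)[1*(8)*conj(1) + 1*(-4)*conj(1) + 2*(-2 - sqrt(2))*conj(1) + 2*(2)*conj(1) + 2*(-2 + sqrt(2))*conj(1) + 4*(0)*conj(-1) + 4*(0)*conj(-1)]
      = (1/16)[(8) + (-4) + (-4 - 2*sqrt(2)) + (4) + (-4 + 2*sqrt(2)) + (0) + (0)] = 0/16 = 0
  <chi_rho, chi_3> = (1/16)[1*(8)*conj(1) + 1*(-4)*conj(1) + 2*(-2 - sqrt(2))*conj(-1) + 2*(2)*conj(1) + 2*(-2 + sqrt(2))*conj(-1) + 4*(0)*conj(1) + 4*(0)*conj(-1)]
      = (1/16)[(8) + (-4) + (2*sqrt(2) + 4) + (4) + (4 - 2*sqrt(2)) + (0) + (0)] = 16/16 = 1
  <chi_rho, chi_4> = (1/16)[1*(8)*conj(1) + 1*(-4)*conj(1) + 2*(-2 - sqrt(2))*conj(-1) + 2*(2)*conj(1) + 2*(-2 + sqrt(2))*conj(-1) + 4*(0)*conj(-1) + 4*(0)*conj(1)]
      = (1/16)[(8) + (-4) + (2*sqrt(2) + 4) + (4) + (4 - 2*sqrt(2)) + (0) + (0)] = 16/16 = 1
  <chi_rho, chi_5> = (1/16)[1*(8)*conj(2) + 1*(-4)*conj(-2) + 2*(-2 - sqrt(2))*conj(sqrt(2)) + 2*(2)*conj(0) + 2*(-2 + sqrt(2))*conj(-sqrt(2)) + 4*(0)*conj(0) + 4*(0)*conj(0)]
      = (1/16)[(16) + (8) + (-4*sqrt(2) - 4) + (0) + (-4 + 4*sqrt(2)) + (0) + (0)] = 16/16 = 1
  <chi_rho, chi_6> = (1/16)[1*(8)*conj(2) + 1*(-4)*conj(2) + 2*(-2 - sqrt(2))*conj(0) + 2*(2)*conj(-2) + 2*(-2 + sqrt(2))*conj(0) + 4*(0)*conj(0) + 4*(0)*conj(0)]
      = (1/16)[(16) + (-8) + (0) + (-8) + (0) + (0) + (0)] = 0/16 = 0
  <chi_rho, chi_7> = (1/16)[1*(8)*conj(2) + 1*(-4)*conj(-2) + 2*(-2 - sqrt(2))*conj(-sqrt(2)) + 2*(2)*conj(0) + 2*(-2 + sqrt(2))*conj(sqrt(2)) + 4*(0)*conj(0) + 4*(0)*conj(0)]
      = (1/16)[(16) + (8) + (4 + 4*sqrt(2)) + (0) + (4 - 4*sqrt(2)) + (0) + (0)] = 32/16 = 2
Dimension check: dim(rho) = sum (mult * dim) = 0*1 + 0*1 + 1*1 + 1*1 + 1*2 + 0*2 + 2*2 = 8 = chi_rho(e) = 8.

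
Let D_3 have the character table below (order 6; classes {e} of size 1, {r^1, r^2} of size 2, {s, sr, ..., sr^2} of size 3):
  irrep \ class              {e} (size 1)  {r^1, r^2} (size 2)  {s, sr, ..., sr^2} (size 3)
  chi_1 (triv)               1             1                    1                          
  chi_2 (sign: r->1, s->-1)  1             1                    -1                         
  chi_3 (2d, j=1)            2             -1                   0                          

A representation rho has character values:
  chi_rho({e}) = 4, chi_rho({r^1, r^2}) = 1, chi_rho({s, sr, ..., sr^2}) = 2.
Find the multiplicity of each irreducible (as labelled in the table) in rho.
Multiplicities: chi_1: 2, chi_2: 0, chi_3: 1.

Why: Use <chi_rho, chi> = (1/|G|) sum_C |C| * chi_rho(C) * conj(chi(C)) with |G| = 6 for each irreducible chi in the table:
  <chi_rho, chi_1> = (1/6)[1*(4)*conj(1) + 2*(1)*conj(1) + 3*(2)*conj(1)]
      = (1/6)[(4) + (2) + (6)] = 12/6 = 2
  <chi_rho, chi_2> = (1/6)[1*(4)*conj(1) + 2*(1)*conj(1) + 3*(2)*conj(-1)]
      = (1/6)[(4) + (2) + (-6)] = 0/6 = 0
  <chi_rho, chi_3> = (1/6)[1*(4)*conj(2) + 2*(1)*conj(-1) + 3*(2)*conj(0)]
      = (1/6)[(8) + (-2) + (0)] = 6/6 = 1
Dimension check: dim(rho) = sum (mult * dim) = 2*1 + 0*1 + 1*2 = 4 = chi_rho(e) = 4.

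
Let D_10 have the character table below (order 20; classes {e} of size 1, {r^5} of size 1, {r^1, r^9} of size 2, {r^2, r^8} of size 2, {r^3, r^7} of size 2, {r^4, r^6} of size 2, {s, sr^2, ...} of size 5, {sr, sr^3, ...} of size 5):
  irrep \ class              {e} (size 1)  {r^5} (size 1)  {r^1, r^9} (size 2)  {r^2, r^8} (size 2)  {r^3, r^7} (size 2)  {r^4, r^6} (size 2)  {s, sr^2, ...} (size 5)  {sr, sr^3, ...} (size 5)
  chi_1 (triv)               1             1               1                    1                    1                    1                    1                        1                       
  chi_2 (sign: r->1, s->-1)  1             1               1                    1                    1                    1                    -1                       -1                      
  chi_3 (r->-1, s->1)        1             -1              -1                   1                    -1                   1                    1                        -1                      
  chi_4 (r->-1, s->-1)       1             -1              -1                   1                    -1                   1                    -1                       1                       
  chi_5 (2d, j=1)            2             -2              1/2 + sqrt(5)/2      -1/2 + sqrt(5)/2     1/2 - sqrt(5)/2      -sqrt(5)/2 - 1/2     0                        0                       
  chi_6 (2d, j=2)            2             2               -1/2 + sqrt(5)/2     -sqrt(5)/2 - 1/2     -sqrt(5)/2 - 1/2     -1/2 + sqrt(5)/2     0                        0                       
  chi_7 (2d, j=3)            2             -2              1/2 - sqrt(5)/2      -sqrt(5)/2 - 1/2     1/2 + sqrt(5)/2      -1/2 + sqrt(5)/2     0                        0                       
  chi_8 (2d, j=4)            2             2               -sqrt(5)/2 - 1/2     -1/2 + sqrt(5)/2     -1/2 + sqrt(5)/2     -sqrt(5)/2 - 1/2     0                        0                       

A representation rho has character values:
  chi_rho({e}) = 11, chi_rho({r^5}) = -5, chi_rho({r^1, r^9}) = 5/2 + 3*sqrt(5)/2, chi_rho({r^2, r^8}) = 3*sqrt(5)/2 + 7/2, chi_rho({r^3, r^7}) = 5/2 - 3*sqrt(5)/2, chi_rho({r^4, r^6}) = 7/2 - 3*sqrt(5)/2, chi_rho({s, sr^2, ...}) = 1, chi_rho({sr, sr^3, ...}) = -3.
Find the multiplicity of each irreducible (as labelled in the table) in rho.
Multiplicities: chi_1: 1, chi_2: 2, chi_3: 2, chi_4: 0, chi_5: 3, chi_6: 0, chi_7: 0, chi_8: 0.

Proof sketch: Use <chi_rho, chi> = (1/|G|) sum_C |C| * chi_rho(C) * conj(chi(C)) with |G| = 20 for each irreducible chi in the table:
  <chi_rho, chi_1> = (1/20)[1*(11)*conj(1) + 1*(-5)*conj(1) + 2*(5/2 + 3*sqrt(5)/2)*conj(1) + 2*(3*sqrt(5)/2 + 7/2)*conj(1) + 2*(5/2 - 3*sqrt(5)/2)*conj(1) + 2*(7/2 - 3*sqrt(5)/2)*conj(1) + 5*(1)*conj(1) + 5*(-3)*conj(1)]
      = (1/20)[(11) + (-5) + (5 + 3*sqrt(5)) + (3*sqrt(5) + 7) + (5 - 3*sqrt(5)) + (7 - 3*sqrt(5)) + (5) + (-15)] = 20/20 = 1
  <chi_rho, chi_2> = (1/20)[1*(11)*conj(1) + 1*(-5)*conj(1) + 2*(5/2 + 3*sqrt(5)/2)*conj(1) + 2*(3*sqrt(5)/2 + 7/2)*conj(1) + 2*(5/2 - 3*sqrt(5)/2)*conj(1) + 2*(7/2 - 3*sqrt(5)/2)*conj(1) + 5*(1)*conj(-1) + 5*(-3)*conj(-1)]
      = (1/20)[(11) + (-5) + (5 + 3*sqrt(5)) + (3*sqrt(5) + 7) + (5 - 3*sqrt(5)) + (7 - 3*sqrt(5)) + (-5) + (15)] = 40/20 = 2
  <chi_rho, chi_3> = (1/20)[1*(11)*conj(1) + 1*(-5)*conj(-1) + 2*(5/2 + 3*sqrt(5)/2)*conj(-1) + 2*(3*sqrt(5)/2 + 7/2)*conj(1) + 2*(5/2 - 3*sqrt(5)/2)*conj(-1) + 2*(7/2 - 3*sqrt(5)/2)*conj(1) + 5*(1)*conj(1) + 5*(-3)*conj(-1)]
      = (1/20)[(11) + (5) + (-3*sqrt(5) - 5) + (3*sqrt(5) + 7) + (-5 + 3*sqrt(5)) + (7 - 3*sqrt(5)) + (5) + (15)] = 40/20 = 2
  <chi_rho, chi_4> = (1/20)[1*(11)*conj(1) + 1*(-5)*conj(-1) + 2*(5/2 + 3*sqrt(5)/2)*conj(-1) + 2*(3*sqrt(5)/2 + 7/2)*conj(1) + 2*(5/2 - 3*sqrt(5)/2)*conj(-1) + 2*(7/2 - 3*sqrt(5)/2)*conj(1) + 5*(1)*conj(-1) + 5*(-3)*conj(1)]
      = (1/20)[(11) + (5) + (-3*sqrt(5) - 5) + (3*sqrt(5) + 7) + (-5 + 3*sqrt(5)) + (7 - 3*sqrt(5)) + (-5) + (-15)] = 0/20 = 0
  <chi_rho, chi_5> = (1/20)[1*(11)*conj(2) + 1*(-5)*conj(-2) + 2*(5/2 + 3*sqrt(5)/2)*conj(1/2 + sqrt(5)/2) + 2*(3*sqrt(5)/2 + 7/2)*conj(-1/2 + sqrt(5)/2) + 2*(5/2 - 3*sqrt(5)/2)*conj(1/2 - sqrt(5)/2) + 2*(7/2 - 3*sqrt(5)/2)*conj(-sqrt(5)/2 - 1/2) + 5*(1)*conj(0) + 5*(-3)*conj(0)]
      = (1/20)[(22) + (10) + (4*sqrt(5) + 10) + (4 + 2*sqrt(5)) + (10 - 4*sqrt(5)) + (4 - 2*sqrt(5)) + (0) + (0)] = 60/20 = 3
  <chi_rho, chi_6> = (1/20)[1*(11)*conj(2) + 1*(-5)*conj(2) + 2*(5/2 + 3*sqrt(5)/2)*conj(-1/2 + sqrt(5)/2) + 2*(3*sqrt(5)/2 + 7/2)*conj(-sqrt(5)/2 - 1/2) + 2*(5/2 - 3*sqrt(5)/2)*conj(-sqrt(5)/2 - 1/2) + 2*(7/2 - 3*sqrt(5)/2)*conj(-1/2 + sqrt(5)/2) + 5*(1)*conj(0) + 5*(-3)*conj(0)]
      = (1/20)[(22) + (-10) + (sqrt(5) + 5) + (-5*sqrt(5) - 11) + (5 - sqrt(5)) + (-11 + 5*sqrt(5)) + (0) + (0)] = 0/20 = 0
  <chi_rho, chi_7> = (1/20)[1*(11)*conj(2) + 1*(-5)*conj(-2) + 2*(5/2 + 3*sqrt(5)/2)*conj(1/2 - sqrt(5)/2) + 2*(3*sqrt(5)/2 + 7/2)*conj(-sqrt(5)/2 - 1/2) + 2*(5/2 - 3*sqrt(5)/2)*conj(1/2 + sqrt(5)/2) + 2*(7/2 - 3*sqrt(5)/2)*conj(-1/2 + sqrt(5)/2) + 5*(1)*conj(0) + 5*(-3)*conj(0)]
      = (1/20)[(22) + (10) + (-5 - sqrt(5)) + (-5*sqrt(5) - 11) + (-5 + sqrt(5)) + (-11 + 5*sqrt(5)) + (0) + (0)] = 0/20 = 0
  <chi_rho, chi_8> = (1/20)[1*(11)*conj(2) + 1*(-5)*conj(2) + 2*(5/2 + 3*sqrt(5)/2)*conj(-sqrt(5)/2 - 1/2) + 2*(3*sqrt(5)/2 + 7/2)*conj(-1/2 + sqrt(5)/2) + 2*(5/2 - 3*sqrt(5)/2)*conj(-1/2 + sqrt(5)/2) + 2*(7/2 - 3*sqrt(5)/2)*conj(-sqrt(5)/2 - 1/2) + 5*(1)*conj(0) + 5*(-3)*conj(0)]
      = (1/20)[(22) + (-10) + (-10 - 4*sqrt(5)) + (4 + 2*sqrt(5)) + (-10 + 4*sqrt(5)) + (4 - 2*sqrt(5)) + (0) + (0)] = 0/20 = 0
Dimension check: dim(rho) = sum (mult * dim) = 1*1 + 2*1 + 2*1 + 0*1 + 3*2 + 0*2 + 0*2 + 0*2 = 11 = chi_rho(e) = 11.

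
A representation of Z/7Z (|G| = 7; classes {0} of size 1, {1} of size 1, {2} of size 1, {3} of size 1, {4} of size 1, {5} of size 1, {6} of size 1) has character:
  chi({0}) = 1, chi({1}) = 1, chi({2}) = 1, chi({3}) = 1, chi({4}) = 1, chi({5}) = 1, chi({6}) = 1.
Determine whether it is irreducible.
Irreducible: <chi, chi> = 1.

Solution. <chi, chi> = (1/|G|) sum_C |C| * |chi(C)|^2 = (1/7)[1*|1|^2 + 1*|1|^2 + 1*|1|^2 + 1*|1|^2 + 1*|1|^2 + 1*|1|^2 + 1*|1|^2]
  = (1/7)[(1) + (1) + (1) + (1) + (1) + (1) + (1)] = 7/7 = 1.
(Exp terms are combined using exp(i*s)*conj(exp(i*t)) = exp(i*(s-t)), and sums of them are collapsed using the identity that for every m > 1 the m distinct m-th roots of unity sum to 0, e.g. 1 + exp(2*I*pi/3) + exp(-2*I*pi/3) = 0.)
A character is irreducible iff <chi, chi> = 1, so this representation is irreducible.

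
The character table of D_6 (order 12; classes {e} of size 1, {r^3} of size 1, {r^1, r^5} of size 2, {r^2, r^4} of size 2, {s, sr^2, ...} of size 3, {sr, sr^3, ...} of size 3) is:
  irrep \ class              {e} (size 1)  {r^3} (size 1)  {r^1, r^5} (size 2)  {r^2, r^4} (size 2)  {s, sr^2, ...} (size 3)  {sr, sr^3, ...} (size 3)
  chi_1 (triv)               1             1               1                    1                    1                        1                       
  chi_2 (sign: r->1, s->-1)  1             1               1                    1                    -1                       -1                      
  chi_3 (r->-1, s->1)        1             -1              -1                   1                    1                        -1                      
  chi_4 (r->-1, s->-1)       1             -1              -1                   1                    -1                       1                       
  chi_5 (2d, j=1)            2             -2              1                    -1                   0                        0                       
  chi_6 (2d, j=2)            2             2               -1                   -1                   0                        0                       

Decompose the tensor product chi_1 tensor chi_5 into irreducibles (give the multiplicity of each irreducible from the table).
chi_1 tensor chi_5 = chi_5 (all other irreducibles have multiplicity 0).

Solution. The character of a tensor product is the pointwise product (chi_1 * chi_5)(C) = chi_1(C) * chi_5(C):
  {e}: (1)*(2), {r^3}: (1)*(-2), {r^1, r^5}: (1)*(1), {r^2, r^4}: (1)*(-1), {s, sr^2, ...}: (1)*(0), {sr, sr^3, ...}: (1)*(0)
so (chi_1 * chi_5) takes values
  {e} -> 2, {r^3} -> -2, {r^1, r^5} -> 1, {r^2, r^4} -> -1, {s, sr^2, ...} -> 0, {sr, sr^3, ...} -> 0.
Now take the inner product of this character with each irreducible chi from the table, <chi_1*chi_5, chi> = (1/12) sum_C |C| (chi_1*chi_5)(C) conj(chi(C)):
  <chi_1*chi_5, chi_1> = (1/12)[1*(2)*conj(1) + 1*(-2)*conj(1) + 2*(1)*conj(1) + 2*(-1)*conj(1) + 3*(0)*conj(1) + 3*(0)*conj(1)]
      = (1/12)[(2) + (-2) + (2) + (-2) + (0) + (0)] = 0/12 = 0
  <chi_1*chi_5, chi_2> = (1/12)[1*(2)*conj(1) + 1*(-2)*conj(1) + 2*(1)*conj(1) + 2*(-1)*conj(1) + 3*(0)*conj(-1) + 3*(0)*conj(-1)]
      = (1/12)[(2) + (-2) + (2) + (-2) + (0) + (0)] = 0/12 = 0
  <chi_1*chi_5, chi_3> = (1/12)[1*(2)*conj(1) + 1*(-2)*conj(-1) + 2*(1)*conj(-1) + 2*(-1)*conj(1) + 3*(0)*conj(1) + 3*(0)*conj(-1)]
      = (1/12)[(2) + (2) + (-2) + (-2) + (0) + (0)] = 0/12 = 0
  <chi_1*chi_5, chi_4> = (1/12)[1*(2)*conj(1) + 1*(-2)*conj(-1) + 2*(1)*conj(-1) + 2*(-1)*conj(1) + 3*(0)*conj(-1) + 3*(0)*conj(1)]
      = (1/12)[(2) + (2) + (-2) + (-2) + (0) + (0)] = 0/12 = 0
  <chi_1*chi_5, chi_5> = (1/12)[1*(2)*conj(2) + 1*(-2)*conj(-2) + 2*(1)*conj(1) + 2*(-1)*conj(-1) + 3*(0)*conj(0) + 3*(0)*conj(0)]
      = (1/12)[(4) + (4) + (2) + (2) + (0) + (0)] = 12/12 = 1
  <chi_1*chi_5, chi_6> = (1/12)[1*(2)*conj(2) + 1*(-2)*conj(2) + 2*(1)*conj(-1) + 2*(-1)*conj(-1) + 3*(0)*conj(0) + 3*(0)*conj(0)]
      = (1/12)[(4) + (-4) + (-2) + (2) + (0) + (0)] = 0/12 = 0
Hence the multiplicities are chi_5: 1. Dimension check: dim(chi_1)*dim(chi_5) = 1*2 = 2 and sum (mult * dim) = 1*2 = 2.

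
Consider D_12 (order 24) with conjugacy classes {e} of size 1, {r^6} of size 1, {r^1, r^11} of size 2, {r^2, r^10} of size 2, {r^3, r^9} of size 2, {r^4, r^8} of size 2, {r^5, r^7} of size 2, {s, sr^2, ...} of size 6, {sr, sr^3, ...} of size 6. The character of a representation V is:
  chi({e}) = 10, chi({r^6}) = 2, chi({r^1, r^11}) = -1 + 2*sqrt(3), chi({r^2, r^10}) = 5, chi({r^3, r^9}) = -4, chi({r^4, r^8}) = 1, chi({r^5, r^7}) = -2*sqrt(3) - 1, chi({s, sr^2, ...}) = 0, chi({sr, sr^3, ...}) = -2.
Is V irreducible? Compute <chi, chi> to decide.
Not irreducible (reducible): <chi, chi> = 11 > 1.

Proof sketch: <chi, chi> = (1/|G|) sum_C |C| * |chi(C)|^2 = (1/24)[1*|10|^2 + 1*|2|^2 + 2*|-1 + 2*sqrt(3)|^2 + 2*|5|^2 + 2*|-4|^2 + 2*|1|^2 + 2*|-2*sqrt(3) - 1|^2 + 6*|0|^2 + 6*|-2|^2]
  = (1/24)[(100) + (4) + (26 - 8*sqrt(3)) + (50) + (32) + (2) + (8*sqrt(3) + 26) + (0) + (24)] = 264/24 = 11.
A character is irreducible iff <chi, chi> = 1, so this representation is reducible.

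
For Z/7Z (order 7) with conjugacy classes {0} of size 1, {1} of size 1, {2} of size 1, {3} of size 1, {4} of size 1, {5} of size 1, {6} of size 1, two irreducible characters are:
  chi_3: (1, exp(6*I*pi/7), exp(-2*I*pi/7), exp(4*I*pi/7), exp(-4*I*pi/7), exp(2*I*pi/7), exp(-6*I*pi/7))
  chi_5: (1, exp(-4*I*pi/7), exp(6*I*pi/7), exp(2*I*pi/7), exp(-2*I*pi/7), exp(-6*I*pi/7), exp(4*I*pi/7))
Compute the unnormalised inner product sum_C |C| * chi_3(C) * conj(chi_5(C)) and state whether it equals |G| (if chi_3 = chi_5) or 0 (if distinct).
Sum = 0; so <chi_3, chi_5> = 0 (distinct irreducibles are orthogonal).

Explanation: Compute term by term over conjugacy classes (|C| * chi_3(C) * conj(chi_5(C))):
  1*(1)*conj(1) + 1*(exp(6*I*pi/7))*conj(exp(-4*I*pi/7)) + 1*(exp(-2*I*pi/7))*conj(exp(6*I*pi/7)) + 1*(exp(4*I*pi/7))*conj(exp(2*I*pi/7)) + 1*(exp(-4*I*pi/7))*conj(exp(-2*I*pi/7)) + 1*(exp(2*I*pi/7))*conj(exp(-6*I*pi/7)) + 1*(exp(-6*I*pi/7))*conj(exp(4*I*pi/7))
  = (1) + (exp(-4*I*pi/7)) + (exp(6*I*pi/7)) + (exp(2*I*pi/7)) + (exp(-2*I*pi/7)) + (exp(-6*I*pi/7)) + (exp(4*I*pi/7))
  = 0.
(Exp terms are combined using exp(i*s)*conj(exp(i*t)) = exp(i*(s-t)), and sums of them are collapsed using the identity that for every m > 1 the m distinct m-th roots of unity sum to 0, e.g. 1 + exp(2*I*pi/3) + exp(-2*I*pi/3) = 0.)
Dividing by |G| = 7 gives 0/7 = 0, matching the row-orthogonality relation <chi_3, chi_5> = [chi_3 = chi_5].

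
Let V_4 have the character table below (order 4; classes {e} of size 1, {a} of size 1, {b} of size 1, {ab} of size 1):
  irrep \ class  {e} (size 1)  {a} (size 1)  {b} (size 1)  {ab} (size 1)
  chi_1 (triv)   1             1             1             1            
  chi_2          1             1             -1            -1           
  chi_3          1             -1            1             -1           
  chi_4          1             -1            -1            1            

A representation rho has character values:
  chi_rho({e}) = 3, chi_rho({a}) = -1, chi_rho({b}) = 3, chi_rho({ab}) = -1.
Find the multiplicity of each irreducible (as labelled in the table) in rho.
Multiplicities: chi_1: 1, chi_2: 0, chi_3: 2, chi_4: 0.

Use <chi_rho, chi> = (1/|G|) sum_C |C| * chi_rho(C) * conj(chi(C)) with |G| = 4 for each irreducible chi in the table:
  <chi_rho, chi_1> = (1/4)[1*(3)*conj(1) + 1*(-1)*conj(1) + 1*(3)*conj(1) + 1*(-1)*conj(1)]
      = (1/4)[(3) + (-1) + (3) + (-1)] = 4/4 = 1
  <chi_rho, chi_2> = (1/4)[1*(3)*conj(1) + 1*(-1)*conj(1) + 1*(3)*conj(-1) + 1*(-1)*conj(-1)]
      = (1/4)[(3) + (-1) + (-3) + (1)] = 0/4 = 0
  <chi_rho, chi_3> = (1/4)[1*(3)*conj(1) + 1*(-1)*conj(-1) + 1*(3)*conj(1) + 1*(-1)*conj(-1)]
      = (1/4)[(3) + (1) + (3) + (1)] = 8/4 = 2
  <chi_rho, chi_4> = (1/4)[1*(3)*conj(1) + 1*(-1)*conj(-1) + 1*(3)*conj(-1) + 1*(-1)*conj(1)]
      = (1/4)[(3) + (1) + (-3) + (-1)] = 0/4 = 0
Dimension check: dim(rho) = sum (mult * dim) = 1*1 + 0*1 + 2*1 + 0*1 = 3 = chi_rho(e) = 3.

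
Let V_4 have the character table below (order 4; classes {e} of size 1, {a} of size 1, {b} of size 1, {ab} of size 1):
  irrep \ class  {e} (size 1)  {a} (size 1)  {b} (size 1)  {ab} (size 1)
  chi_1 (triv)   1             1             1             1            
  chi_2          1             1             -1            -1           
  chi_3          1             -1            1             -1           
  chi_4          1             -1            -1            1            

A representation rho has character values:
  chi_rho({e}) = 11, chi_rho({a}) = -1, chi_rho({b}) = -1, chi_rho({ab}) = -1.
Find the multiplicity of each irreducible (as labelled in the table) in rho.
Multiplicities: chi_1: 2, chi_2: 3, chi_3: 3, chi_4: 3.

Working: Use <chi_rho, chi> = (1/|G|) sum_C |C| * chi_rho(C) * conj(chi(C)) with |G| = 4 for each irreducible chi in the table:
  <chi_rho, chi_1> = (1/4)[1*(11)*conj(1) + 1*(-1)*conj(1) + 1*(-1)*conj(1) + 1*(-1)*conj(1)]
      = (1/4)[(11) + (-1) + (-1) + (-1)] = 8/4 = 2
  <chi_rho, chi_2> = (1/4)[1*(11)*conj(1) + 1*(-1)*conj(1) + 1*(-1)*conj(-1) + 1*(-1)*conj(-1)]
      = (1/4)[(11) + (-1) + (1) + (1)] = 12/4 = 3
  <chi_rho, chi_3> = (1/4)[1*(11)*conj(1) + 1*(-1)*conj(-1) + 1*(-1)*conj(1) + 1*(-1)*conj(-1)]
      = (1/4)[(11) + (1) + (-1) + (1)] = 12/4 = 3
  <chi_rho, chi_4> = (1/4)[1*(11)*conj(1) + 1*(-1)*conj(-1) + 1*(-1)*conj(-1) + 1*(-1)*conj(1)]
      = (1/4)[(11) + (1) + (1) + (-1)] = 12/4 = 3
Dimension check: dim(rho) = sum (mult * dim) = 2*1 + 3*1 + 3*1 + 3*1 = 11 = chi_rho(e) = 11.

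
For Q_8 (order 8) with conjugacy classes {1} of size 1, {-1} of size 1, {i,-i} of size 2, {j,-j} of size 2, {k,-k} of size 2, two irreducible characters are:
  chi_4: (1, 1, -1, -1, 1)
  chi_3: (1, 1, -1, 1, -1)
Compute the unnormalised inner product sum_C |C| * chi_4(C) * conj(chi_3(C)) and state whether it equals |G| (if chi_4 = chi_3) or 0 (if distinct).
Sum = 0; so <chi_4, chi_3> = 0 (distinct irreducibles are orthogonal).

Why: Compute term by term over conjugacy classes (|C| * chi_4(C) * conj(chi_3(C))):
  1*(1)*conj(1) + 1*(1)*conj(1) + 2*(-1)*conj(-1) + 2*(-1)*conj(1) + 2*(1)*conj(-1)
  = (1) + (1) + (2) + (-2) + (-2)
  = 0.
Dividing by |G| = 8 gives 0/8 = 0, matching the row-orthogonality relation <chi_4, chi_3> = [chi_4 = chi_3].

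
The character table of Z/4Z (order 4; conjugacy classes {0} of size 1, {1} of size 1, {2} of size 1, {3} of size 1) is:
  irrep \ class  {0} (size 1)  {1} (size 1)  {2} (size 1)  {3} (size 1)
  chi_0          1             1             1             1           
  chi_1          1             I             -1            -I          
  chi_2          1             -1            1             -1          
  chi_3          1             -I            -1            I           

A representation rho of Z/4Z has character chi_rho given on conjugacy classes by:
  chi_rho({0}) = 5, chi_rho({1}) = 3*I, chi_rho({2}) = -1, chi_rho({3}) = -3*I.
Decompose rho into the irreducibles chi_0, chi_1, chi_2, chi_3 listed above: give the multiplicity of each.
Multiplicities: chi_0: 1, chi_1: 3, chi_2: 1, chi_3: 0.

Why: Use <chi_rho, chi> = (1/|G|) sum_C |C| * chi_rho(C) * conj(chi(C)) with |G| = 4 for each irreducible chi in the table:
  <chi_rho, chi_0> = (1/4)[1*(5)*conj(1) + 1*(3*I)*conj(1) + 1*(-1)*conj(1) + 1*(-3*I)*conj(1)]
      = (1/4)[(5) + (3*I) + (-1) + (-3*I)] = 4/4 = 1
  <chi_rho, chi_1> = (1/4)[1*(5)*conj(1) + 1*(3*I)*conj(I) + 1*(-1)*conj(-1) + 1*(-3*I)*conj(-I)]
      = (1/4)[(5) + (3) + (1) + (3)] = 12/4 = 3
  <chi_rho, chi_2> = (1/4)[1*(5)*conj(1) + 1*(3*I)*conj(-1) + 1*(-1)*conj(1) + 1*(-3*I)*conj(-1)]
      = (1/4)[(5) + (-3*I) + (-1) + (3*I)] = 4/4 = 1
  <chi_rho, chi_3> = (1/4)[1*(5)*conj(1) + 1*(3*I)*conj(-I) + 1*(-1)*conj(-1) + 1*(-3*I)*conj(I)]
      = (1/4)[(5) + (-3) + (1) + (-3)] = 0/4 = 0
(Exp terms are combined using exp(i*s)*conj(exp(i*t)) = exp(i*(s-t)), and sums of them are collapsed using the identity that for every m > 1 the m distinct m-th roots of unity sum to 0, e.g. 1 + exp(2*I*pi/3) + exp(-2*I*pi/3) = 0.)
Dimension check: dim(rho) = sum (mult * dim) = 1*1 + 3*1 + 1*1 + 0*1 = 5 = chi_rho(e) = 5.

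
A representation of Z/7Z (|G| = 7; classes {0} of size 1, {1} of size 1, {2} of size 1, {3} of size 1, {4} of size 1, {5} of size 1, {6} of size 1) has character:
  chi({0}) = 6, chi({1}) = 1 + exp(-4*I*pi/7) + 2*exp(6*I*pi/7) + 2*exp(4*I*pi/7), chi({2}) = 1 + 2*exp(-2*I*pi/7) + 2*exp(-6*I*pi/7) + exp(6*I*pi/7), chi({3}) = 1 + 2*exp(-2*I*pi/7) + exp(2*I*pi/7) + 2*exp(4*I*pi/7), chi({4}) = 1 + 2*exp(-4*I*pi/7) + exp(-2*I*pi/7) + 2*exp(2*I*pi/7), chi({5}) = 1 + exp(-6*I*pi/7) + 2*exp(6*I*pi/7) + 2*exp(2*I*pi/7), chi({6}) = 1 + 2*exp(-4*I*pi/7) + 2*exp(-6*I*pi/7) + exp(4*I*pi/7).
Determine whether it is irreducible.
Not irreducible (reducible): <chi, chi> = 10 > 1.

<chi, chi> = (1/|G|) sum_C |C| * |chi(C)|^2 = (1/7)[1*|6|^2 + 1*|1 + exp(-4*I*pi/7) + 2*exp(6*I*pi/7) + 2*exp(4*I*pi/7)|^2 + 1*|1 + 2*exp(-2*I*pi/7) + 2*exp(-6*I*pi/7) + exp(6*I*pi/7)|^2 + 1*|1 + 2*exp(-2*I*pi/7) + exp(2*I*pi/7) + 2*exp(4*I*pi/7)|^2 + 1*|1 + 2*exp(-4*I*pi/7) + exp(-2*I*pi/7) + 2*exp(2*I*pi/7)|^2 + 1*|1 + exp(-6*I*pi/7) + 2*exp(6*I*pi/7) + 2*exp(2*I*pi/7)|^2 + 1*|1 + 2*exp(-4*I*pi/7) + 2*exp(-6*I*pi/7) + exp(4*I*pi/7)|^2]
  = (1/7)[(36) + (10 + 5*exp(-4*I*pi/7) + 4*exp(-2*I*pi/7) + 4*exp(-6*I*pi/7) + 4*exp(6*I*pi/7) + 4*exp(2*I*pi/7) + 5*exp(4*I*pi/7)) + (10 + 4*exp(-4*I*pi/7) + 4*exp(-2*I*pi/7) + 5*exp(-6*I*pi/7) + 5*exp(6*I*pi/7) + 4*exp(2*I*pi/7) + 4*exp(4*I*pi/7)) + (10 + 5*exp(-2*I*pi/7) + 4*exp(-4*I*pi/7) + 4*exp(-6*I*pi/7) + 4*exp(6*I*pi/7) + 4*exp(4*I*pi/7) + 5*exp(2*I*pi/7)) + (10 + 5*exp(-2*I*pi/7) + 4*exp(-4*I*pi/7) + 4*exp(-6*I*pi/7) + 4*exp(6*I*pi/7) + 4*exp(4*I*pi/7) + 5*exp(2*I*pi/7)) + (10 + 4*exp(-4*I*pi/7) + 4*exp(-2*I*pi/7) + 5*exp(-6*I*pi/7) + 5*exp(6*I*pi/7) + 4*exp(2*I*pi/7) + 4*exp(4*I*pi/7)) + (10 + 5*exp(-4*I*pi/7) + 4*exp(-2*I*pi/7) + 4*exp(-6*I*pi/7) + 4*exp(6*I*pi/7) + 4*exp(2*I*pi/7) + 5*exp(4*I*pi/7))] = 70/7 = 10.
(Exp terms are combined using exp(i*s)*conj(exp(i*t)) = exp(i*(s-t)), and sums of them are collapsed using the identity that for every m > 1 the m distinct m-th roots of unity sum to 0, e.g. 1 + exp(2*I*pi/3) + exp(-2*I*pi/3) = 0.)
A character is irreducible iff <chi, chi> = 1, so this representation is reducible.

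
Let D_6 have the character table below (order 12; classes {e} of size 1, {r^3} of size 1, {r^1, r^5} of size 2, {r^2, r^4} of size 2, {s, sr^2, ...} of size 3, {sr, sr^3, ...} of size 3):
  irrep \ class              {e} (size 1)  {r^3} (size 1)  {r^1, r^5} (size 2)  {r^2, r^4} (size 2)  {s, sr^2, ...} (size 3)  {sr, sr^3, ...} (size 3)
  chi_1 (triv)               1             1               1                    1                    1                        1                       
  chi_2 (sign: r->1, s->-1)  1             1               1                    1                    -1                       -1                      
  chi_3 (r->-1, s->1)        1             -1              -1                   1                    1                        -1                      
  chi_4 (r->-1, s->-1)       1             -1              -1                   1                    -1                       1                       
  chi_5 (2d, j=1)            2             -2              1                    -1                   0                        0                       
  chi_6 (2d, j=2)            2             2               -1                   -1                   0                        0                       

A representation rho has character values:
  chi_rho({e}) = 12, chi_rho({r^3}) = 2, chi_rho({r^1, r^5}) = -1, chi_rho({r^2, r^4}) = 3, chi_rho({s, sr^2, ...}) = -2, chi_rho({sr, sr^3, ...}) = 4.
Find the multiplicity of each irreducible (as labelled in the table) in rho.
Multiplicities: chi_1: 2, chi_2: 1, chi_3: 0, chi_4: 3, chi_5: 1, chi_6: 2.

Why: Use <chi_rho, chi> = (1/|G|) sum_C |C| * chi_rho(C) * conj(chi(C)) with |G| = 12 for each irreducible chi in the table:
  <chi_rho, chi_1> = (1/12)[1*(12)*conj(1) + 1*(2)*conj(1) + 2*(-1)*conj(1) + 2*(3)*conj(1) + 3*(-2)*conj(1) + 3*(4)*conj(1)]
      = (1/12)[(12) + (2) + (-2) + (6) + (-6) + (12)] = 24/12 = 2
  <chi_rho, chi_2> = (1/12)[1*(12)*conj(1) + 1*(2)*conj(1) + 2*(-1)*conj(1) + 2*(3)*conj(1) + 3*(-2)*conj(-1) + 3*(4)*conj(-1)]
      = (1/12)[(12) + (2) + (-2) + (6) + (6) + (-12)] = 12/12 = 1
  <chi_rho, chi_3> = (1/12)[1*(12)*conj(1) + 1*(2)*conj(-1) + 2*(-1)*conj(-1) + 2*(3)*conj(1) + 3*(-2)*conj(1) + 3*(4)*conj(-1)]
      = (1/12)[(12) + (-2) + (2) + (6) + (-6) + (-12)] = 0/12 = 0
  <chi_rho, chi_4> = (1/12)[1*(12)*conj(1) + 1*(2)*conj(-1) + 2*(-1)*conj(-1) + 2*(3)*conj(1) + 3*(-2)*conj(-1) + 3*(4)*conj(1)]
      = (1/12)[(12) + (-2) + (2) + (6) + (6) + (12)] = 36/12 = 3
  <chi_rho, chi_5> = (1/12)[1*(12)*conj(2) + 1*(2)*conj(-2) + 2*(-1)*conj(1) + 2*(3)*conj(-1) + 3*(-2)*conj(0) + 3*(4)*conj(0)]
      = (1/12)[(24) + (-4) + (-2) + (-6) + (0) + (0)] = 12/12 = 1
  <chi_rho, chi_6> = (1/12)[1*(12)*conj(2) + 1*(2)*conj(2) + 2*(-1)*conj(-1) + 2*(3)*conj(-1) + 3*(-2)*conj(0) + 3*(4)*conj(0)]
      = (1/12)[(24) + (4) + (2) + (-6) + (0) + (0)] = 24/12 = 2
Dimension check: dim(rho) = sum (mult * dim) = 2*1 + 1*1 + 0*1 + 3*1 + 1*2 + 2*2 = 12 = chi_rho(e) = 12.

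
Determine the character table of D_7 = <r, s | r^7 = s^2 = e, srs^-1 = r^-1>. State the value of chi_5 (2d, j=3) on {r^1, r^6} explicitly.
Conjugacy classes: {e} of size 1, {r^1, r^6} of size 2, {r^2, r^5} of size 2, {r^3, r^4} of size 2, {s, sr, ..., sr^6} of size 7.
Character table:
  irrep \ class              {e} (size 1)  {r^1, r^6} (size 2)  {r^2, r^5} (size 2)  {r^3, r^4} (size 2)  {s, sr, ..., sr^6} (size 7)
  chi_1 (triv)               1             1                    1                    1                    1                          
  chi_2 (sign: r->1, s->-1)  1             1                    1                    1                    -1                         
  chi_3 (2d, j=1)            2             2*cos(2*pi/7)        -2*cos(3*pi/7)       -2*cos(pi/7)         0                          
  chi_4 (2d, j=2)            2             -2*cos(3*pi/7)       -2*cos(pi/7)         2*cos(2*pi/7)        0                          
  chi_5 (2d, j=3)            2             -2*cos(pi/7)         2*cos(2*pi/7)        -2*cos(3*pi/7)       0                          

Spot check: chi_5 (2d, j=3) on {r^1, r^6} = -2*cos(pi/7).

Working: D_7 has order 2*7 = 14 with 5 conjugacy classes, hence 5 irreducibles. Sum of squared dims 1 + 1 + 4 + 4 + 4 = 14 = |G|. Linear characters come from the abelianisation; the 2-dimensional irreps have character r^k -> 2*cos(2*pi*j*k/7), reflections -> 0.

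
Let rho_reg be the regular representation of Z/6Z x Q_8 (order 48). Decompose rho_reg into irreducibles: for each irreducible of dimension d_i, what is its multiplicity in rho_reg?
Each irreducible V_i of dimension d_i appears with multiplicity d_i, i.e. rho_reg = (direct sum over all irreducibles V_i) d_i V_i. The irreducible dimensions for Z/6Z x Q_8 are 1, 1, 1, 1, 1, 1, 1, 1, 1, 1, 1, 1, 1, 1, 1, 1, 1, 1, 1, 1, 1, 1, 1, 1, 2, 2, 2, 2, 2, 2: 24 irreducibles of dimension 1, each with multiplicity 1; 6 irreducibles of dimension 2, each with multiplicity 2. Total dimension 24*1*1 + 6*2*2 = 48 = |G|.

Explanation: General theorem: in the regular representation of a finite group G, each irreducible appears with multiplicity equal to its dimension. Check: dim(rho_reg) = sum d_i^2 = 1 + 1 + 1 + 1 + 1 + 1 + 1 + 1 + 1 + 1 + 1 + 1 + 1 + 1 + 1 + 1 + 1 + 1 + 1 + 1 + 1 + 1 + 1 + 1 + 4 + 4 + 4 + 4 + 4 + 4 = 48 = |G|.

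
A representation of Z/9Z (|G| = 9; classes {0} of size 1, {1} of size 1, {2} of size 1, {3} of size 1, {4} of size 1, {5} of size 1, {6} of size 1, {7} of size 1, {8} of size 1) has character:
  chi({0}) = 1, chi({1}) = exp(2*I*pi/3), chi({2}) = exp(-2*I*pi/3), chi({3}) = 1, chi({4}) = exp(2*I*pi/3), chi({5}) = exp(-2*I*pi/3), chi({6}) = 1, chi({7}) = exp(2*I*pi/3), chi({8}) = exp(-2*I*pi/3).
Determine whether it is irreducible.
Irreducible: <chi, chi> = 1.

Proof sketch: <chi, chi> = (1/|G|) sum_C |C| * |chi(C)|^2 = (1/9)[1*|1|^2 + 1*|exp(2*I*pi/3)|^2 + 1*|exp(-2*I*pi/3)|^2 + 1*|1|^2 + 1*|exp(2*I*pi/3)|^2 + 1*|exp(-2*I*pi/3)|^2 + 1*|1|^2 + 1*|exp(2*I*pi/3)|^2 + 1*|exp(-2*I*pi/3)|^2]
  = (1/9)[(1) + (1) + (1) + (1) + (1) + (1) + (1) + (1) + (1)] = 9/9 = 1.
(Exp terms are combined using exp(i*s)*conj(exp(i*t)) = exp(i*(s-t)), and sums of them are collapsed using the identity that for every m > 1 the m distinct m-th roots of unity sum to 0, e.g. 1 + exp(2*I*pi/3) + exp(-2*I*pi/3) = 0.)
A character is irreducible iff <chi, chi> = 1, so this representation is irreducible.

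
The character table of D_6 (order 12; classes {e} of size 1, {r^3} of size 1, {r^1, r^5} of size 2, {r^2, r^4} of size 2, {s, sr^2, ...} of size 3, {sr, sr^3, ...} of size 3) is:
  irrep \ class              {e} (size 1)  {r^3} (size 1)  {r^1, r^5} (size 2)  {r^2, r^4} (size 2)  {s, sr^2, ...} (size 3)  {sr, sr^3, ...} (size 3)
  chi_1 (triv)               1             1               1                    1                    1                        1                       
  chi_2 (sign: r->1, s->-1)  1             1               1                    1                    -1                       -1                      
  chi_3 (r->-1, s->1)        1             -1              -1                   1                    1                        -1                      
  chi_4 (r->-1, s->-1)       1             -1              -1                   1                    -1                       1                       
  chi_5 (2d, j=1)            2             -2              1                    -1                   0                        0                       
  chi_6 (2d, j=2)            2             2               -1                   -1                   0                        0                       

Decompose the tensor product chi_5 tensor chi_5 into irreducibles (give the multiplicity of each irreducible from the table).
chi_5 tensor chi_5 = chi_1 + chi_2 + chi_6 (all other irreducibles have multiplicity 0).

Working: The character of a tensor product is the pointwise product (chi_5 * chi_5)(C) = chi_5(C) * chi_5(C):
  {e}: (2)*(2), {r^3}: (-2)*(-2), {r^1, r^5}: (1)*(1), {r^2, r^4}: (-1)*(-1), {s, sr^2, ...}: (0)*(0), {sr, sr^3, ...}: (0)*(0)
so (chi_5 * chi_5) takes values
  {e} -> 4, {r^3} -> 4, {r^1, r^5} -> 1, {r^2, r^4} -> 1, {s, sr^2, ...} -> 0, {sr, sr^3, ...} -> 0.
Now take the inner product of this character with each irreducible chi from the table, <chi_5*chi_5, chi> = (1/12) sum_C |C| (chi_5*chi_5)(C) conj(chi(C)):
  <chi_5*chi_5, chi_1> = (1/12)[1*(4)*conj(1) + 1*(4)*conj(1) + 2*(1)*conj(1) + 2*(1)*conj(1) + 3*(0)*conj(1) + 3*(0)*conj(1)]
      = (1/12)[(4) + (4) + (2) + (2) + (0) + (0)] = 12/12 = 1
  <chi_5*chi_5, chi_2> = (1/12)[1*(4)*conj(1) + 1*(4)*conj(1) + 2*(1)*conj(1) + 2*(1)*conj(1) + 3*(0)*conj(-1) + 3*(0)*conj(-1)]
      = (1/12)[(4) + (4) + (2) + (2) + (0) + (0)] = 12/12 = 1
  <chi_5*chi_5, chi_3> = (1/12)[1*(4)*conj(1) + 1*(4)*conj(-1) + 2*(1)*conj(-1) + 2*(1)*conj(1) + 3*(0)*conj(1) + 3*(0)*conj(-1)]
      = (1/12)[(4) + (-4) + (-2) + (2) + (0) + (0)] = 0/12 = 0
  <chi_5*chi_5, chi_4> = (1/12)[1*(4)*conj(1) + 1*(4)*conj(-1) + 2*(1)*conj(-1) + 2*(1)*conj(1) + 3*(0)*conj(-1) + 3*(0)*conj(1)]
      = (1/12)[(4) + (-4) + (-2) + (2) + (0) + (0)] = 0/12 = 0
  <chi_5*chi_5, chi_5> = (1/12)[1*(4)*conj(2) + 1*(4)*conj(-2) + 2*(1)*conj(1) + 2*(1)*conj(-1) + 3*(0)*conj(0) + 3*(0)*conj(0)]
      = (1/12)[(8) + (-8) + (2) + (-2) + (0) + (0)] = 0/12 = 0
  <chi_5*chi_5, chi_6> = (1/12)[1*(4)*conj(2) + 1*(4)*conj(2) + 2*(1)*conj(-1) + 2*(1)*conj(-1) + 3*(0)*conj(0) + 3*(0)*conj(0)]
      = (1/12)[(8) + (8) + (-2) + (-2) + (0) + (0)] = 12/12 = 1
Hence the multiplicities are chi_1: 1, chi_2: 1, chi_6: 1. Dimension check: dim(chi_5)*dim(chi_5) = 2*2 = 4 and sum (mult * dim) = 1*1 + 1*1 + 1*2 = 4.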